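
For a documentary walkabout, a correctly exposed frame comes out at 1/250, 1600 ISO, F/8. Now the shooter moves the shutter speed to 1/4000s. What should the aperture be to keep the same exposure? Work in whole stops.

f/2

Shutter speed: 1/250 → 1/500 → 1/1000 → 1/2000 → 1/4000 — 4 stops faster (darker).
Need 4 stops brighter from the aperture: f/8 → f/5.6 → f/4 → f/2.8 → f/2.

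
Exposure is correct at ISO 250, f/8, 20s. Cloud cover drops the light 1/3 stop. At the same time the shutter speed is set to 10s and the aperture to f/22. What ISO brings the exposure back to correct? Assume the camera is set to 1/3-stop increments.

ISO 5000

Scene light: 1/3 stop darker.
Shutter speed: 20 → 15 → 13 → 10 — 1 stop shorter (darker).
Aperture: f/8 → f/9 → f/10 → f/11 → f/13 → f/14 → f/16 → f/18 → f/20 → f/22 — 3 stops narrower (darker).
Net so far: 4 1/3 stops darker. ISO: 250 → 320 → 400 → 500 → 640 → 800 → 1000 → 1250 → 1600 → 2000 → 2500 → 3200 → 4000 → 5000.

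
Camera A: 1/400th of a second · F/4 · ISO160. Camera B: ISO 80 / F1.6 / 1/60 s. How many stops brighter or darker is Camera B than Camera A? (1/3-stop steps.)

Aperture: f/4 → f/3.5 → f/3.2 → f/2.8 → f/2.5 → f/2.2 → f/2 → f/1.8 → f/1.6 — 2 2/3 stops opened up (brighter).
Shutter speed: 1/400 → 1/320 → 1/250 → 1/200 → 1/160 → 1/125 → 1/100 → 1/80 → 1/60 — 2 2/3 stops longer (brighter).
ISO: 160 → 125 → 100 → 80 — 1 stop lower (darker).
Net: +2 2/3 +2 2/3 −1 = +4 1/3 stops.

4 1/3 stops brighter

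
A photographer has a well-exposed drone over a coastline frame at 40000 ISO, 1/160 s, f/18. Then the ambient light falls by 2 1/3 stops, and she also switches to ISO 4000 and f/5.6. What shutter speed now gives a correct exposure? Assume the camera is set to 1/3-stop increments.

1/30s

Scene light: 2 1/3 stops darker.
ISO: 40000 → 32000 → 25600 → 20000 → 16000 → 12800 → 10000 → 8000 → 6400 → 5000 → 4000 — 3 1/3 stops dropped (darker).
Aperture: f/18 → f/16 → f/14 → f/13 → f/11 → f/10 → f/9 → f/8 → f/7.1 → f/6.3 → f/5.6 — 3 1/3 stops opened up (brighter).
Net so far: 2 1/3 stops darker. Shutter speed: 1/160 → 1/125 → 1/100 → 1/80 → 1/60 → 1/50 → 1/40 → 1/30.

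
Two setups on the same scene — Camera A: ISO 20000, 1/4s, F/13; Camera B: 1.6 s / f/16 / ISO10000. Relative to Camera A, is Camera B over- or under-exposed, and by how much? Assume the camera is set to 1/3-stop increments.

Aperture: f/13 → f/14 → f/16 — 2/3 stop stopped down (darker).
Shutter speed: 1/4 → 0.3 → 0.4 → 0.5 → 0.6 → 0.8 → 1 → 1.3 → 1.6 — 2 2/3 stops slower (brighter).
ISO: 20000 → 16000 → 12800 → 10000 — 1 stop lower (darker).
Net: −2/3 +2 2/3 −1 = +1 stop.

1 stop brighter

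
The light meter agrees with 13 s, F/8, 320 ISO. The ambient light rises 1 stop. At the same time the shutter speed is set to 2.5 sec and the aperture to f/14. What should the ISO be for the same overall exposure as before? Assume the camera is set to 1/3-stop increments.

Scene light: 1 stop brighter.
Shutter speed: 13 → 10 → 8 → 6 → 5 → 4 → 3.2 → 2.5 — 2 1/3 stops shorter (darker).
Aperture: f/8 → f/9 → f/10 → f/11 → f/13 → f/14 — 1 2/3 stops stopped down (darker).
Net so far: 3 stops darker. ISO: 320 → 400 → 500 → 640 → 800 → 1000 → 1250 → 1600 → 2000 → 2500.

ISO 2500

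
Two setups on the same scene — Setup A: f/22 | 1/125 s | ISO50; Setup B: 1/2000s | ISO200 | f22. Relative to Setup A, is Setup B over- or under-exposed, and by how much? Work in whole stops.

Aperture: unchanged.
Shutter speed: 1/125 → 1/250 → 1/500 → 1/1000 → 1/2000 — 4 stops faster (darker).
ISO: 50 → 100 → 200 — 2 stops higher (brighter).
Net: −4 +2 = −2 stops.

2 stops darker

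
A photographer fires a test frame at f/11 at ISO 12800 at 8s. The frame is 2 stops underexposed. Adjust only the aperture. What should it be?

f/5.6

Underexposed by 2 stops → need 2 stops brighter.
Aperture: f/11 → f/8 → f/5.6.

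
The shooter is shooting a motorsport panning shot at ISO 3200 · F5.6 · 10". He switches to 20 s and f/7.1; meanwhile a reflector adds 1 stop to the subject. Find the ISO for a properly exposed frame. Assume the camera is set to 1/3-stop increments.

Scene light: 1 stop brighter.
Shutter speed: 10 → 13 → 15 → 20 — 1 stop longer (brighter).
Aperture: f/5.6 → f/6.3 → f/7.1 — 2/3 stop narrower (darker).
Net so far: 1 1/3 stops brighter. ISO: 3200 → 2500 → 2000 → 1600 → 1250.

ISO 1250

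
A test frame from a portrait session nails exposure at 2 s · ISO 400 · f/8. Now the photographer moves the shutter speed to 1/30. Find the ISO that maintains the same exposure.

Shutter speed: 2 → 1 → 1/2 → 1/4 → 1/8 → 1/15 → 1/30 — 6 stops shorter (darker).
Need 6 stops brighter from the ISO: 400 → 800 → 1600 → 3200 → 6400 → 12800 → 25600.

ISO 25600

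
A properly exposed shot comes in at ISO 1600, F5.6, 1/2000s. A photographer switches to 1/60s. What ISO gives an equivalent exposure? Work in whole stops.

ISO 50

Shutter speed: 1/2000 → 1/1000 → 1/500 → 1/250 → 1/125 → 1/60 — 5 stops slower (brighter).
Need 5 stops darker from the ISO: 1600 → 800 → 400 → 200 → 100 → 50.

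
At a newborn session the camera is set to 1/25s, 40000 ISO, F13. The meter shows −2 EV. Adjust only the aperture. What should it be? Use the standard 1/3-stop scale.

Underexposed by 2 stops → need 2 stops brighter.
Aperture: f/13 → f/11 → f/10 → f/9 → f/8 → f/7.1 → f/6.3.

f/6.3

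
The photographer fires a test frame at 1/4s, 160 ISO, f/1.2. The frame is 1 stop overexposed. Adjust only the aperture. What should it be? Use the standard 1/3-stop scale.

Overexposed by 1 stop → need 1 stop darker.
Aperture: f/1.2 → f/1.4 → f/1.6 → f/1.8.

f/1.8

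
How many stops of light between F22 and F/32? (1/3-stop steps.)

1 stop

f/22 → f/25 → f/29 → f/32 — count the steps: 3 third-stops = 1 stop.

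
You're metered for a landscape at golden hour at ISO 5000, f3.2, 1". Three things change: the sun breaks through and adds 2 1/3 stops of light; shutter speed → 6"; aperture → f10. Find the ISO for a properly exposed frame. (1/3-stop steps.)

ISO 1600

Scene light: 2 1/3 stops brighter.
Shutter speed: 1 → 1.3 → 1.6 → 2 → 2.5 → 3.2 → 4 → 5 → 6 — 2 2/3 stops longer (brighter).
Aperture: f/3.2 → f/3.5 → f/4 → f/4.5 → f/5 → f/5.6 → f/6.3 → f/7.1 → f/8 → f/9 → f/10 — 3 1/3 stops narrower (darker).
Net so far: 1 2/3 stops brighter. ISO: 5000 → 4000 → 3200 → 2500 → 2000 → 1600.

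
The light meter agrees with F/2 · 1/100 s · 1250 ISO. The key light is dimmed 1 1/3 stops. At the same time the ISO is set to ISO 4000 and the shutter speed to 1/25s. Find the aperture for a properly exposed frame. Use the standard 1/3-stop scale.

Scene light: 1 1/3 stops darker.
ISO: 1250 → 1600 → 2000 → 2500 → 3200 → 4000 — 1 2/3 stops higher (brighter).
Shutter speed: 1/100 → 1/80 → 1/60 → 1/50 → 1/40 → 1/30 → 1/25 — 2 stops longer (brighter).
Net so far: 2 1/3 stops brighter. Aperture: f/2 → f/2.2 → f/2.5 → f/2.8 → f/3.2 → f/3.5 → f/4 → f/4.5.

f/4.5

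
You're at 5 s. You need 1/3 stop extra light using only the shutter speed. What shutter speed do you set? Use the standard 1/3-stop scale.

Shutter speed: 5 → 6 — 1/3 stop slower (brighter).

6 s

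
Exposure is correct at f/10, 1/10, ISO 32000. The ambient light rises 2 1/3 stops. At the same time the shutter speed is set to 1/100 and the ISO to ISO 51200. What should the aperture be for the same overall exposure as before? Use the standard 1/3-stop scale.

Scene light: 2 1/3 stops brighter.
Shutter speed: 1/10 → 1/13 → 1/15 → 1/20 → 1/25 → 1/30 → 1/40 → 1/50 → 1/60 → 1/80 → 1/100 — 3 1/3 stops shorter (darker).
ISO: 32000 → 40000 → 51200 — 2/3 stop raised (brighter).
Net so far: 1/3 stop darker. Aperture: f/10 → f/9.

f/9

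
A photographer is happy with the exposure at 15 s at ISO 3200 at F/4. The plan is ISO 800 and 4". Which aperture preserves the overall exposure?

ISO: 3200 → 1600 → 800 — 2 stops dropped (darker).
Shutter speed: 15 → 8 → 4 — 2 stops shorter (darker).
Net change so far: 4 stops darker. Offset with the aperture: f/4 → f/2.8 → f/2 → f/1.4 → f/1.0.

f/1.0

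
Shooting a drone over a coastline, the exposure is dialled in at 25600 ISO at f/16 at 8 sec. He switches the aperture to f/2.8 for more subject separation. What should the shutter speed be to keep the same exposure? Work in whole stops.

1/4s

Aperture: f/16 → f/11 → f/8 → f/5.6 → f/4 → f/2.8 — 5 stops wider (brighter).
Need 5 stops darker from the shutter speed: 8 → 4 → 2 → 1 → 1/2 → 1/4.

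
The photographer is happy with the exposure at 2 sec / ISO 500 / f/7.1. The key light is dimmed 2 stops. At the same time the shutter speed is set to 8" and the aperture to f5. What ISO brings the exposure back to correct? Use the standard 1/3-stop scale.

ISO 250

Scene light: 2 stops darker.
Shutter speed: 2 → 2.5 → 3.2 → 4 → 5 → 6 → 8 — 2 stops longer (brighter).
Aperture: f/7.1 → f/6.3 → f/5.6 → f/5 — 1 stop wider (brighter).
Net so far: 1 stop brighter. ISO: 500 → 400 → 320 → 250.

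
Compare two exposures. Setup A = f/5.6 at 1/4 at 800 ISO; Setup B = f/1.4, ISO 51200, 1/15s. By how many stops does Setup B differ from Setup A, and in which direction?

8 stops brighter

Aperture: f/5.6 → f/4 → f/2.8 → f/2 → f/1.4 — 4 stops opened up (brighter).
Shutter speed: 1/4 → 1/8 → 1/15 — 2 stops faster (darker).
ISO: 800 → 1600 → 3200 → 6400 → 12800 → 25600 → 51200 — 6 stops raised (brighter).
Net: +4 −2 +6 = +8 stops.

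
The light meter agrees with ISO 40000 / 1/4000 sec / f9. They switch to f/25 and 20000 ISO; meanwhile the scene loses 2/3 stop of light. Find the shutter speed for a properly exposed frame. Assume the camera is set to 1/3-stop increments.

Scene light: 2/3 stop darker.
Aperture: f/9 → f/10 → f/11 → f/13 → f/14 → f/16 → f/18 → f/20 → f/22 → f/25 — 3 stops narrower (darker).
ISO: 40000 → 32000 → 25600 → 20000 — 1 stop lower (darker).
Net so far: 4 2/3 stops darker. Shutter speed: 1/4000 → 1/3200 → 1/2500 → 1/2000 → 1/1600 → 1/1250 → 1/1000 → 1/800 → 1/640 → 1/500 → 1/400 → 1/320 → 1/250 → 1/200 → 1/160.

1/160s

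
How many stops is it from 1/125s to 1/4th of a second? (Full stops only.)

1/125 → 1/60 → 1/30 → 1/15 → 1/8 → 1/4 — count the steps: 5 stops.

5 stops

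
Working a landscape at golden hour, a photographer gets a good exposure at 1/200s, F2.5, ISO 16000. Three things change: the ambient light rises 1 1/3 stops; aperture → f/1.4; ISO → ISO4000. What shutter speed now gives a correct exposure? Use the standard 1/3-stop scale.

Scene light: 1 1/3 stops brighter.
Aperture: f/2.5 → f/2.2 → f/2 → f/1.8 → f/1.6 → f/1.4 — 1 2/3 stops larger aperture (brighter).
ISO: 16000 → 12800 → 10000 → 8000 → 6400 → 5000 → 4000 — 2 stops dropped (darker).
Net so far: 1 stop brighter. Shutter speed: 1/200 → 1/250 → 1/320 → 1/400.

1/400s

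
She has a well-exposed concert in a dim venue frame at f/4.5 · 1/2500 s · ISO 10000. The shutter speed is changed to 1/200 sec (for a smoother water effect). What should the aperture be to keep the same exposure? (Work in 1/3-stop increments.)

f/16

Shutter speed: 1/2500 → 1/2000 → 1/1600 → 1/1250 → 1/1000 → 1/800 → 1/640 → 1/500 → 1/400 → 1/320 → 1/250 → 1/200 — 3 2/3 stops slower (brighter).
Need 3 2/3 stops darker from the aperture: f/4.5 → f/5 → f/5.6 → f/6.3 → f/7.1 → f/8 → f/9 → f/10 → f/11 → f/13 → f/14 → f/16.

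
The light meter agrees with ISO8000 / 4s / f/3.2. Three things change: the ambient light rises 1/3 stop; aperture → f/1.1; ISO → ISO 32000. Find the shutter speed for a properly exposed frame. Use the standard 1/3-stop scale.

1/10s

Scene light: 1/3 stop brighter.
Aperture: f/3.2 → f/2.8 → f/2.5 → f/2.2 → f/2 → f/1.8 → f/1.6 → f/1.4 → f/1.2 → f/1.1 — 3 stops larger aperture (brighter).
ISO: 8000 → 10000 → 12800 → 16000 → 20000 → 25600 → 32000 — 2 stops raised (brighter).
Net so far: 5 1/3 stops brighter. Shutter speed: 4 → 3.2 → 2.5 → 2 → 1.6 → 1.3 → 1 → 0.8 → 0.6 → 0.5 → 0.4 → 0.3 → 1/4 → 1/5 → 1/6 → 1/8 → 1/10.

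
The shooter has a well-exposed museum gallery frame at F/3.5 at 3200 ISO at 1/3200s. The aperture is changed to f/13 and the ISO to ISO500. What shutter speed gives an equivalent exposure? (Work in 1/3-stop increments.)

1/40s

Aperture: f/3.5 → f/4 → f/4.5 → f/5 → f/5.6 → f/6.3 → f/7.1 → f/8 → f/9 → f/10 → f/11 → f/13 — 3 2/3 stops smaller aperture (darker).
ISO: 3200 → 2500 → 2000 → 1600 → 1250 → 1000 → 800 → 640 → 500 — 2 2/3 stops lower (darker).
Net change so far: 6 1/3 stops darker. Offset with the shutter speed: 1/3200 → 1/2500 → 1/2000 → 1/1600 → 1/1250 → 1/1000 → 1/800 → 1/640 → 1/500 → 1/400 → 1/320 → 1/250 → 1/200 → 1/160 → 1/125 → 1/100 → 1/80 → 1/60 → 1/50 → 1/40.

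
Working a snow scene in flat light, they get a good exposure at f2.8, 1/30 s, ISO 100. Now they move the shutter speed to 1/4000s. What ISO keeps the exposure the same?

Shutter speed: 1/30 → 1/60 → 1/125 → 1/250 → 1/500 → 1/1000 → 1/2000 → 1/4000 — 7 stops faster (darker).
Need 7 stops brighter from the ISO: 100 → 200 → 400 → 800 → 1600 → 3200 → 6400 → 12800.

ISO 12800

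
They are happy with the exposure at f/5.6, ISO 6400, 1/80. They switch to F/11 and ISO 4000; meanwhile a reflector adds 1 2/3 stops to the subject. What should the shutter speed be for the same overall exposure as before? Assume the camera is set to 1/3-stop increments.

Scene light: 1 2/3 stops brighter.
Aperture: f/5.6 → f/6.3 → f/7.1 → f/8 → f/9 → f/10 → f/11 — 2 stops stopped down (darker).
ISO: 6400 → 5000 → 4000 — 2/3 stop lower (darker).
Net so far: 1 stop darker. Shutter speed: 1/80 → 1/60 → 1/50 → 1/40.

1/40s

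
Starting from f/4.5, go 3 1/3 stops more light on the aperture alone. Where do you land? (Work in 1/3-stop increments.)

f/1.4

Aperture: f/4.5 → f/4 → f/3.5 → f/3.2 → f/2.8 → f/2.5 → f/2.2 → f/2 → f/1.8 → f/1.6 → f/1.4 — 3 1/3 stops wider (brighter).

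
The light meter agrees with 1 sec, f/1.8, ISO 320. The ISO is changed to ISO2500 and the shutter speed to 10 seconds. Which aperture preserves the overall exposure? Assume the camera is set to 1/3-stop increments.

f/16

ISO: 320 → 400 → 500 → 640 → 800 → 1000 → 1250 → 1600 → 2000 → 2500 — 3 stops higher (brighter).
Shutter speed: 1 → 1.3 → 1.6 → 2 → 2.5 → 3.2 → 4 → 5 → 6 → 8 → 10 — 3 1/3 stops longer (brighter).
Net change so far: 6 1/3 stops brighter. Offset with the aperture: f/1.8 → f/2 → f/2.2 → f/2.5 → f/2.8 → f/3.2 → f/3.5 → f/4 → f/4.5 → f/5 → f/5.6 → f/6.3 → f/7.1 → f/8 → f/9 → f/10 → f/11 → f/13 → f/14 → f/16.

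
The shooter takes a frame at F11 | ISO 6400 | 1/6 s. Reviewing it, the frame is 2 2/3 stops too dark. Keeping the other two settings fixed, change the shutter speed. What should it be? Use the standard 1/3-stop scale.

1 s

Underexposed by 2 2/3 stops → need 2 2/3 stops brighter.
Shutter speed: 1/6 → 1/5 → 1/4 → 0.3 → 0.4 → 0.5 → 0.6 → 0.8 → 1.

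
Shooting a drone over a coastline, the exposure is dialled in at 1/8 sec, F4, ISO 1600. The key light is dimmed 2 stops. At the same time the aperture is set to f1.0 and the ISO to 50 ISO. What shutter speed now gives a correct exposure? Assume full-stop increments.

1 s

Scene light: 2 stops darker.
Aperture: f/4 → f/2.8 → f/2 → f/1.4 → f/1.0 — 4 stops wider (brighter).
ISO: 1600 → 800 → 400 → 200 → 100 → 50 — 5 stops lower (darker).
Net so far: 3 stops darker. Shutter speed: 1/8 → 1/4 → 1/2 → 1.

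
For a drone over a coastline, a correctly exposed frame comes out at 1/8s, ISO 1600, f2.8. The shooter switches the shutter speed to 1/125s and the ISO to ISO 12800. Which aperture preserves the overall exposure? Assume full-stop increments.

Shutter speed: 1/8 → 1/15 → 1/30 → 1/60 → 1/125 — 4 stops shorter (darker).
ISO: 1600 → 3200 → 6400 → 12800 — 3 stops raised (brighter).
Net change so far: 1 stop darker. Offset with the aperture: f/2.8 → f/2.

f/2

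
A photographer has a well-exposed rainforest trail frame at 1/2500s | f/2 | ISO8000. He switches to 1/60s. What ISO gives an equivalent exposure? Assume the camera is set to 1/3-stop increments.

Shutter speed: 1/2500 → 1/2000 → 1/1600 → 1/1250 → 1/1000 → 1/800 → 1/640 → 1/500 → 1/400 → 1/320 → 1/250 → 1/200 → 1/160 → 1/125 → 1/100 → 1/80 → 1/60 — 5 1/3 stops longer (brighter).
Need 5 1/3 stops darker from the ISO: 8000 → 6400 → 5000 → 4000 → 3200 → 2500 → 2000 → 1600 → 1250 → 1000 → 800 → 640 → 500 → 400 → 320 → 250 → 200.

ISO 200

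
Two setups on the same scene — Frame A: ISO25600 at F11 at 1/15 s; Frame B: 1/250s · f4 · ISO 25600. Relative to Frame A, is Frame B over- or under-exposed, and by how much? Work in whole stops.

Aperture: f/11 → f/8 → f/5.6 → f/4 — 3 stops opened up (brighter).
Shutter speed: 1/15 → 1/30 → 1/60 → 1/125 → 1/250 — 4 stops faster (darker).
ISO: unchanged.
Net: +3 −4 = −1 stop.

1 stop darker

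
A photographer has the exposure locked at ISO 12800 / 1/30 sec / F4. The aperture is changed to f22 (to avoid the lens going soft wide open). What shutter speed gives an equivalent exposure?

Aperture: f/4 → f/5.6 → f/8 → f/11 → f/16 → f/22 — 5 stops smaller aperture (darker).
Need 5 stops brighter from the shutter speed: 1/30 → 1/15 → 1/8 → 1/4 → 1/2 → 1.

1 s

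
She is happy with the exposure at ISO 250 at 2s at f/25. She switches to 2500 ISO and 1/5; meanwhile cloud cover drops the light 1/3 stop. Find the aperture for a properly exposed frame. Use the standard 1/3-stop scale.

f/22

Scene light: 1/3 stop darker.
ISO: 250 → 320 → 400 → 500 → 640 → 800 → 1000 → 1250 → 1600 → 2000 → 2500 — 3 1/3 stops higher (brighter).
Shutter speed: 2 → 1.6 → 1.3 → 1 → 0.8 → 0.6 → 0.5 → 0.4 → 0.3 → 1/4 → 1/5 — 3 1/3 stops faster (darker).
Net so far: 1/3 stop darker. Aperture: f/25 → f/22.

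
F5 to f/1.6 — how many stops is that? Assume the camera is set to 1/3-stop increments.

f/5 → f/4.5 → f/4 → f/3.5 → f/3.2 → f/2.8 → f/2.5 → f/2.2 → f/2 → f/1.8 → f/1.6 — count the steps: 10 third-stops = 3 1/3 stops.

3 1/3 stops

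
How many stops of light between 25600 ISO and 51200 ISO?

25600 → 51200 — count the steps: 1 stop.

1 stop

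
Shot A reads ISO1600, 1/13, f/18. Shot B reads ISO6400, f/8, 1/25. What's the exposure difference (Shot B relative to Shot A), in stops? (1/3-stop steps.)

Aperture: f/18 → f/16 → f/14 → f/13 → f/11 → f/10 → f/9 → f/8 — 2 1/3 stops larger aperture (brighter).
Shutter speed: 1/13 → 1/15 → 1/20 → 1/25 — 1 stop faster (darker).
ISO: 1600 → 2000 → 2500 → 3200 → 4000 → 5000 → 6400 — 2 stops raised (brighter).
Net: +2 1/3 −1 +2 = +3 1/3 stops.

3 1/3 stops brighter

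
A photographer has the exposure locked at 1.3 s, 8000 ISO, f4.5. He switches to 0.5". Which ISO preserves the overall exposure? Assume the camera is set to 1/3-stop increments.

ISO 20000

Shutter speed: 1.3 → 1 → 0.8 → 0.6 → 0.5 — 1 1/3 stops shorter (darker).
Need 1 1/3 stops brighter from the ISO: 8000 → 10000 → 12800 → 16000 → 20000.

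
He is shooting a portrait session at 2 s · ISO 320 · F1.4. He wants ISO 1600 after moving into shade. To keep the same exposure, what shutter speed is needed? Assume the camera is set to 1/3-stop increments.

ISO: 320 → 400 → 500 → 640 → 800 → 1000 → 1250 → 1600 — 2 1/3 stops higher (brighter).
Need 2 1/3 stops darker from the shutter speed: 2 → 1.6 → 1.3 → 1 → 0.8 → 0.6 → 0.5 → 0.4.

0.4 s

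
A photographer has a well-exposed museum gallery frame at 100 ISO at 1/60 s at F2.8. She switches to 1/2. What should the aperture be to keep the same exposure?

f/16

Shutter speed: 1/60 → 1/30 → 1/15 → 1/8 → 1/4 → 1/2 — 5 stops longer (brighter).
Need 5 stops darker from the aperture: f/2.8 → f/4 → f/5.6 → f/8 → f/11 → f/16.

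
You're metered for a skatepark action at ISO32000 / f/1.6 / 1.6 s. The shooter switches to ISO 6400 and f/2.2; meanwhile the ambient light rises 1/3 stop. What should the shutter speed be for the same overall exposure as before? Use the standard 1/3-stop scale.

Scene light: 1/3 stop brighter.
ISO: 32000 → 25600 → 20000 → 16000 → 12800 → 10000 → 8000 → 6400 — 2 1/3 stops lower (darker).
Aperture: f/1.6 → f/1.8 → f/2 → f/2.2 — 1 stop smaller aperture (darker).
Net so far: 3 stops darker. Shutter speed: 1.6 → 2 → 2.5 → 3.2 → 4 → 5 → 6 → 8 → 10 → 13.

13 s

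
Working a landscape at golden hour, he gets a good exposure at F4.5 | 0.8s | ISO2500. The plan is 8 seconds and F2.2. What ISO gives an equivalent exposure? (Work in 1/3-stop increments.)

Shutter speed: 0.8 → 1 → 1.3 → 1.6 → 2 → 2.5 → 3.2 → 4 → 5 → 6 → 8 — 3 1/3 stops slower (brighter).
Aperture: f/4.5 → f/4 → f/3.5 → f/3.2 → f/2.8 → f/2.5 → f/2.2 — 2 stops larger aperture (brighter).
Net change so far: 5 1/3 stops brighter. Offset with the ISO: 2500 → 2000 → 1600 → 1250 → 1000 → 800 → 640 → 500 → 400 → 320 → 250 → 200 → 160 → 125 → 100 → 80 → 64.

ISO 64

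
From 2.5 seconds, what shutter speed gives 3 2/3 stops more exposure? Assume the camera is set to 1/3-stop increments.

Shutter speed: 2.5 → 3.2 → 4 → 5 → 6 → 8 → 10 → 13 → 15 → 20 → 25 → 30 — 3 2/3 stops longer (brighter).

30 s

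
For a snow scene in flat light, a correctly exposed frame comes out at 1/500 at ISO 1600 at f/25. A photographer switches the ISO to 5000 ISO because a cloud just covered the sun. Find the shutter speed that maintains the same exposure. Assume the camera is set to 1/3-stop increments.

ISO: 1600 → 2000 → 2500 → 3200 → 4000 → 5000 — 1 2/3 stops higher (brighter).
Need 1 2/3 stops darker from the shutter speed: 1/500 → 1/640 → 1/800 → 1/1000 → 1/1250 → 1/1600.

1/1600s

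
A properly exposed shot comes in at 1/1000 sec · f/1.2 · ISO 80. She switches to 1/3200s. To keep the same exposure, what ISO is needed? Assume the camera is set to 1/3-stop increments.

Shutter speed: 1/1000 → 1/1250 → 1/1600 → 1/2000 → 1/2500 → 1/3200 — 1 2/3 stops shorter (darker).
Need 1 2/3 stops brighter from the ISO: 80 → 100 → 125 → 160 → 200 → 250.

ISO 250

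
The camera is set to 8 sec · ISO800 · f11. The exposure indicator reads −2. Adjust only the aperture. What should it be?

f/5.6

Underexposed by 2 stops → need 2 stops brighter.
Aperture: f/11 → f/8 → f/5.6.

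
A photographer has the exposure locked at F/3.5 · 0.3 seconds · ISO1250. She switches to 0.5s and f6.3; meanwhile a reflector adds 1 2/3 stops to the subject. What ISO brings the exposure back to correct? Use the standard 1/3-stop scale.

Scene light: 1 2/3 stops brighter.
Shutter speed: 0.3 → 0.4 → 0.5 — 2/3 stop slower (brighter).
Aperture: f/3.5 → f/4 → f/4.5 → f/5 → f/5.6 → f/6.3 — 1 2/3 stops smaller aperture (darker).
Net so far: 2/3 stop brighter. ISO: 1250 → 1000 → 800.

ISO 800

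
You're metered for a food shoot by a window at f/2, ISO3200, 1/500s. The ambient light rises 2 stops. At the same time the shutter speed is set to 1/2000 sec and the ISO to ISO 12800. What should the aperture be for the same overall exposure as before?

Scene light: 2 stops brighter.
Shutter speed: 1/500 → 1/1000 → 1/2000 — 2 stops faster (darker).
ISO: 3200 → 6400 → 12800 — 2 stops higher (brighter).
Net so far: 2 stops brighter. Aperture: f/2 → f/2.8 → f/4.

f/4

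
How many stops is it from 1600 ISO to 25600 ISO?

1600 → 3200 → 6400 → 12800 → 25600 — count the steps: 4 stops.

4 stops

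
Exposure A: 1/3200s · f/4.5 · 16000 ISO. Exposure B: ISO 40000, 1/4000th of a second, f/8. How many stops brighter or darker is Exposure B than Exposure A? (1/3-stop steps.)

2/3 stop darker

Aperture: f/4.5 → f/5 → f/5.6 → f/6.3 → f/7.1 → f/8 — 1 2/3 stops stopped down (darker).
Shutter speed: 1/3200 → 1/4000 — 1/3 stop faster (darker).
ISO: 16000 → 20000 → 25600 → 32000 → 40000 — 1 1/3 stops higher (brighter).
Net: −1 2/3 −1/3 +1 1/3 = −2/3 stops.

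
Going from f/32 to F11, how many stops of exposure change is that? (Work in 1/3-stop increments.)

f/32 → f/29 → f/25 → f/22 → f/20 → f/18 → f/16 → f/14 → f/13 → f/11 — count the steps: 9 third-stops = 3 stops.

3 stops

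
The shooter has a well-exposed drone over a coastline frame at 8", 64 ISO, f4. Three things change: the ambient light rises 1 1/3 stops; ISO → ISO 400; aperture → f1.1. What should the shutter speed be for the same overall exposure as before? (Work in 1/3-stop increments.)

Scene light: 1 1/3 stops brighter.
ISO: 64 → 80 → 100 → 125 → 160 → 200 → 250 → 320 → 400 — 2 2/3 stops higher (brighter).
Aperture: f/4 → f/3.5 → f/3.2 → f/2.8 → f/2.5 → f/2.2 → f/2 → f/1.8 → f/1.6 → f/1.4 → f/1.2 → f/1.1 — 3 2/3 stops opened up (brighter).
Net so far: 7 2/3 stops brighter. Shutter speed: 8 → 6 → 5 → 4 → 3.2 → 2.5 → 2 → 1.6 → 1.3 → 1 → 0.8 → 0.6 → 0.5 → 0.4 → 0.3 → 1/4 → 1/5 → 1/6 → 1/8 → 1/10 → 1/13 → 1/15 → 1/20 → 1/25.

1/25s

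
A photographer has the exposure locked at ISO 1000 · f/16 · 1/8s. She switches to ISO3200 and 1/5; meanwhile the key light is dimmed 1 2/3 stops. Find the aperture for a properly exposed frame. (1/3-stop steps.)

f/20

Scene light: 1 2/3 stops darker.
ISO: 1000 → 1250 → 1600 → 2000 → 2500 → 3200 — 1 2/3 stops raised (brighter).
Shutter speed: 1/8 → 1/6 → 1/5 — 2/3 stop slower (brighter).
Net so far: 2/3 stop brighter. Aperture: f/16 → f/18 → f/20.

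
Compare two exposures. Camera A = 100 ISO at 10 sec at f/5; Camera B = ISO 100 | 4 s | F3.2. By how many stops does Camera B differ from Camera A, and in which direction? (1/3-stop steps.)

same exposure (0 stops)

Aperture: f/5 → f/4.5 → f/4 → f/3.5 → f/3.2 — 1 1/3 stops opened up (brighter).
Shutter speed: 10 → 8 → 6 → 5 → 4 — 1 1/3 stops shorter (darker).
ISO: unchanged.
Net: +1 1/3 −1 1/3 = 0 stops.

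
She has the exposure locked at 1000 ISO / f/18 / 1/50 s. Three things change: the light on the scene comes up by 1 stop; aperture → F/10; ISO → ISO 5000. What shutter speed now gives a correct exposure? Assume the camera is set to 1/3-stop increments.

1/1600s

Scene light: 1 stop brighter.
Aperture: f/18 → f/16 → f/14 → f/13 → f/11 → f/10 — 1 2/3 stops opened up (brighter).
ISO: 1000 → 1250 → 1600 → 2000 → 2500 → 3200 → 4000 → 5000 — 2 1/3 stops raised (brighter).
Net so far: 5 stops brighter. Shutter speed: 1/50 → 1/60 → 1/80 → 1/100 → 1/125 → 1/160 → 1/200 → 1/250 → 1/320 → 1/400 → 1/500 → 1/640 → 1/800 → 1/1000 → 1/1250 → 1/1600.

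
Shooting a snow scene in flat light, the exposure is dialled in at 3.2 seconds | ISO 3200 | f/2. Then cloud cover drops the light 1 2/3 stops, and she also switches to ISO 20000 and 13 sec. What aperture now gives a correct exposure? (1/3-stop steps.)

f/5.6

Scene light: 1 2/3 stops darker.
ISO: 3200 → 4000 → 5000 → 6400 → 8000 → 10000 → 12800 → 16000 → 20000 — 2 2/3 stops raised (brighter).
Shutter speed: 3.2 → 4 → 5 → 6 → 8 → 10 → 13 — 2 stops longer (brighter).
Net so far: 3 stops brighter. Aperture: f/2 → f/2.2 → f/2.5 → f/2.8 → f/3.2 → f/3.5 → f/4 → f/4.5 → f/5 → f/5.6.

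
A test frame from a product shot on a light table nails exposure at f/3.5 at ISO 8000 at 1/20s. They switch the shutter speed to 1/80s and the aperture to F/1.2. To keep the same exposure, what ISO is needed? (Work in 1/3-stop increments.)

ISO 4000

Shutter speed: 1/20 → 1/25 → 1/30 → 1/40 → 1/50 → 1/60 → 1/80 — 2 stops faster (darker).
Aperture: f/3.5 → f/3.2 → f/2.8 → f/2.5 → f/2.2 → f/2 → f/1.8 → f/1.6 → f/1.4 → f/1.2 — 3 stops wider (brighter).
Net change so far: 1 stop brighter. Offset with the ISO: 8000 → 6400 → 5000 → 4000.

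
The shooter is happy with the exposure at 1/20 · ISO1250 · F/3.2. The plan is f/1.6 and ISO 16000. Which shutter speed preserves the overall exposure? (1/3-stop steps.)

1/1000s

Aperture: f/3.2 → f/2.8 → f/2.5 → f/2.2 → f/2 → f/1.8 → f/1.6 — 2 stops larger aperture (brighter).
ISO: 1250 → 1600 → 2000 → 2500 → 3200 → 4000 → 5000 → 6400 → 8000 → 10000 → 12800 → 16000 — 3 2/3 stops raised (brighter).
Net change so far: 5 2/3 stops brighter. Offset with the shutter speed: 1/20 → 1/25 → 1/30 → 1/40 → 1/50 → 1/60 → 1/80 → 1/100 → 1/125 → 1/160 → 1/200 → 1/250 → 1/320 → 1/400 → 1/500 → 1/640 → 1/800 → 1/1000.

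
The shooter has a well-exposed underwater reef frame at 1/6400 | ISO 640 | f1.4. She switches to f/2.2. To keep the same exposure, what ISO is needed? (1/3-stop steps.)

ISO 1600

Aperture: f/1.4 → f/1.6 → f/1.8 → f/2 → f/2.2 — 1 1/3 stops smaller aperture (darker).
Need 1 1/3 stops brighter from the ISO: 640 → 800 → 1000 → 1250 → 1600.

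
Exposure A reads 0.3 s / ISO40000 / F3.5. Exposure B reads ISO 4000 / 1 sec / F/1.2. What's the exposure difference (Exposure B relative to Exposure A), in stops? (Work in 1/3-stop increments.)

1 1/3 stops brighter

Aperture: f/3.5 → f/3.2 → f/2.8 → f/2.5 → f/2.2 → f/2 → f/1.8 → f/1.6 → f/1.4 → f/1.2 — 3 stops larger aperture (brighter).
Shutter speed: 0.3 → 0.4 → 0.5 → 0.6 → 0.8 → 1 — 1 2/3 stops longer (brighter).
ISO: 40000 → 32000 → 25600 → 20000 → 16000 → 12800 → 10000 → 8000 → 6400 → 5000 → 4000 — 3 1/3 stops dropped (darker).
Net: +3 +1 2/3 −3 1/3 = +1 1/3 stops.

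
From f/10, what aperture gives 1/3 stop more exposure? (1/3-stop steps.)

f/9

Aperture: f/10 → f/9 — 1/3 stop larger aperture (brighter).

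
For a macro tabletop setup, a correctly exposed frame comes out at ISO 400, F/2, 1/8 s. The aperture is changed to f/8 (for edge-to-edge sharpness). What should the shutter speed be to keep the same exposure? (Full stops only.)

2 s

Aperture: f/2 → f/2.8 → f/4 → f/5.6 → f/8 — 4 stops smaller aperture (darker).
Need 4 stops brighter from the shutter speed: 1/8 → 1/4 → 1/2 → 1 → 2.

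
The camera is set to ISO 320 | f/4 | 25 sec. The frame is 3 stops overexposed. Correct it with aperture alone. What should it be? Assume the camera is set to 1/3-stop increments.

f/11

Overexposed by 3 stops → need 3 stops darker.
Aperture: f/4 → f/4.5 → f/5 → f/5.6 → f/6.3 → f/7.1 → f/8 → f/9 → f/10 → f/11.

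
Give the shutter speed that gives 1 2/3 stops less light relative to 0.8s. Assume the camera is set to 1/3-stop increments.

1/4s

Shutter speed: 0.8 → 0.6 → 0.5 → 0.4 → 0.3 → 1/4 — 1 2/3 stops faster (darker).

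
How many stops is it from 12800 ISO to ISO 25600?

12800 → 25600 — count the steps: 1 stop.

1 stop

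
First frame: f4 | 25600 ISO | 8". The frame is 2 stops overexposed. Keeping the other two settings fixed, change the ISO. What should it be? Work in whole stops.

ISO 6400

Overexposed by 2 stops → need 2 stops darker.
ISO: 25600 → 12800 → 6400.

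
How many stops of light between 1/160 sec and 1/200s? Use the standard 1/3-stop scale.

1/3 stop

1/160 → 1/200 — count the steps: 1 third-stops = 1/3 stop.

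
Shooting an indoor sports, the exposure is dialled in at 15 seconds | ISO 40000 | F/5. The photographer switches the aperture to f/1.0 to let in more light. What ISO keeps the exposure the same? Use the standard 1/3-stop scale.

ISO 1600

Aperture: f/5 → f/4.5 → f/4 → f/3.5 → f/3.2 → f/2.8 → f/2.5 → f/2.2 → f/2 → f/1.8 → f/1.6 → f/1.4 → f/1.2 → f/1.1 → f/1.0 — 4 2/3 stops wider (brighter).
Need 4 2/3 stops darker from the ISO: 40000 → 32000 → 25600 → 20000 → 16000 → 12800 → 10000 → 8000 → 6400 → 5000 → 4000 → 3200 → 2500 → 2000 → 1600.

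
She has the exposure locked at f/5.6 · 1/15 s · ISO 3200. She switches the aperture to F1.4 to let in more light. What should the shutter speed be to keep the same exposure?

1/250s

Aperture: f/5.6 → f/4 → f/2.8 → f/2 → f/1.4 — 4 stops opened up (brighter).
Need 4 stops darker from the shutter speed: 1/15 → 1/30 → 1/60 → 1/125 → 1/250.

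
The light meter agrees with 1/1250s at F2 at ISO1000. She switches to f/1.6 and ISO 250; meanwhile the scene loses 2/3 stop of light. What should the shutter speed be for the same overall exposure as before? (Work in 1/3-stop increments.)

Scene light: 2/3 stop darker.
Aperture: f/2 → f/1.8 → f/1.6 — 2/3 stop wider (brighter).
ISO: 1000 → 800 → 640 → 500 → 400 → 320 → 250 — 2 stops dropped (darker).
Net so far: 2 stops darker. Shutter speed: 1/1250 → 1/1000 → 1/800 → 1/640 → 1/500 → 1/400 → 1/320.

1/320s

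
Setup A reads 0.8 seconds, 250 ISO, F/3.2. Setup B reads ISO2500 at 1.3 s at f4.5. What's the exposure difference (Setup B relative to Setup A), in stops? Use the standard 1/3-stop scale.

Aperture: f/3.2 → f/3.5 → f/4 → f/4.5 — 1 stop smaller aperture (darker).
Shutter speed: 0.8 → 1 → 1.3 — 2/3 stop slower (brighter).
ISO: 250 → 320 → 400 → 500 → 640 → 800 → 1000 → 1250 → 1600 → 2000 → 2500 — 3 1/3 stops raised (brighter).
Net: −1 +2/3 +3 1/3 = +3 stops.

3 stops brighter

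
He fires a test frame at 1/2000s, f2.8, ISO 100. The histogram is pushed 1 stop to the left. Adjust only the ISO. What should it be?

Underexposed by 1 stop → need 1 stop brighter.
ISO: 100 → 200.

ISO 200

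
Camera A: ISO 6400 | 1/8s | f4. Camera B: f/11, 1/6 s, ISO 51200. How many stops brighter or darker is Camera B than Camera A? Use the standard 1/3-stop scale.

1/3 stop brighter

Aperture: f/4 → f/4.5 → f/5 → f/5.6 → f/6.3 → f/7.1 → f/8 → f/9 → f/10 → f/11 — 3 stops narrower (darker).
Shutter speed: 1/8 → 1/6 — 1/3 stop longer (brighter).
ISO: 6400 → 8000 → 10000 → 12800 → 16000 → 20000 → 25600 → 32000 → 40000 → 51200 — 3 stops higher (brighter).
Net: −3 +1/3 +3 = +1/3 stops.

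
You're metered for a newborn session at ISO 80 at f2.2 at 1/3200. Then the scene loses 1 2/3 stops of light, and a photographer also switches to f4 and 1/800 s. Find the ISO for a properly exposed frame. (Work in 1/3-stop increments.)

Scene light: 1 2/3 stops darker.
Aperture: f/2.2 → f/2.5 → f/2.8 → f/3.2 → f/3.5 → f/4 — 1 2/3 stops stopped down (darker).
Shutter speed: 1/3200 → 1/2500 → 1/2000 → 1/1600 → 1/1250 → 1/1000 → 1/800 — 2 stops slower (brighter).
Net so far: 1 1/3 stops darker. ISO: 80 → 100 → 125 → 160 → 200.

ISO 200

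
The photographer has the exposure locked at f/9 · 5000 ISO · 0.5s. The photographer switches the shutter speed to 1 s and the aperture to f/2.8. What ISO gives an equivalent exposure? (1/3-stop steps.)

ISO 250

Shutter speed: 0.5 → 0.6 → 0.8 → 1 — 1 stop longer (brighter).
Aperture: f/9 → f/8 → f/7.1 → f/6.3 → f/5.6 → f/5 → f/4.5 → f/4 → f/3.5 → f/3.2 → f/2.8 — 3 1/3 stops opened up (brighter).
Net change so far: 4 1/3 stops brighter. Offset with the ISO: 5000 → 4000 → 3200 → 2500 → 2000 → 1600 → 1250 → 1000 → 800 → 640 → 500 → 400 → 320 → 250.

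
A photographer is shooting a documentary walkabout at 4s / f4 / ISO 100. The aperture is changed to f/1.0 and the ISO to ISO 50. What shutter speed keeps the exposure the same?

1/2s

Aperture: f/4 → f/2.8 → f/2 → f/1.4 → f/1.0 — 4 stops larger aperture (brighter).
ISO: 100 → 50 — 1 stop dropped (darker).
Net change so far: 3 stops brighter. Offset with the shutter speed: 4 → 2 → 1 → 1/2.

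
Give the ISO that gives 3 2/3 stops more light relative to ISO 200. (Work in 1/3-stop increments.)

ISO: 200 → 250 → 320 → 400 → 500 → 640 → 800 → 1000 → 1250 → 1600 → 2000 → 2500 — 3 2/3 stops raised (brighter).

ISO 2500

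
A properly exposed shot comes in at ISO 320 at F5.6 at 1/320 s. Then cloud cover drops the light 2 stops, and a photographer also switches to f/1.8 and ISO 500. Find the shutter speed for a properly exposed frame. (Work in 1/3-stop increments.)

1/1250s

Scene light: 2 stops darker.
Aperture: f/5.6 → f/5 → f/4.5 → f/4 → f/3.5 → f/3.2 → f/2.8 → f/2.5 → f/2.2 → f/2 → f/1.8 — 3 1/3 stops wider (brighter).
ISO: 320 → 400 → 500 — 2/3 stop higher (brighter).
Net so far: 2 stops brighter. Shutter speed: 1/320 → 1/400 → 1/500 → 1/640 → 1/800 → 1/1000 → 1/1250.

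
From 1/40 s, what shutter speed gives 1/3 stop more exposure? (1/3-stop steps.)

Shutter speed: 1/40 → 1/30 — 1/3 stop longer (brighter).

1/30s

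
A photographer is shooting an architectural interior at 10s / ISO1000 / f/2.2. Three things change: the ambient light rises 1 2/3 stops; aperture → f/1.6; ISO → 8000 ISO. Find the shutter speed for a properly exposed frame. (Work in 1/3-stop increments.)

Scene light: 1 2/3 stops brighter.
Aperture: f/2.2 → f/2 → f/1.8 → f/1.6 — 1 stop opened up (brighter).
ISO: 1000 → 1250 → 1600 → 2000 → 2500 → 3200 → 4000 → 5000 → 6400 → 8000 — 3 stops higher (brighter).
Net so far: 5 2/3 stops brighter. Shutter speed: 10 → 8 → 6 → 5 → 4 → 3.2 → 2.5 → 2 → 1.6 → 1.3 → 1 → 0.8 → 0.6 → 0.5 → 0.4 → 0.3 → 1/4 → 1/5.

1/5s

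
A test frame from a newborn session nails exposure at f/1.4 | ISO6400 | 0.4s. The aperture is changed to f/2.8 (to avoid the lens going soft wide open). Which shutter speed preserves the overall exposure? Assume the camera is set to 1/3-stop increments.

Aperture: f/1.4 → f/1.6 → f/1.8 → f/2 → f/2.2 → f/2.5 → f/2.8 — 2 stops smaller aperture (darker).
Need 2 stops brighter from the shutter speed: 0.4 → 0.5 → 0.6 → 0.8 → 1 → 1.3 → 1.6.

1.6 s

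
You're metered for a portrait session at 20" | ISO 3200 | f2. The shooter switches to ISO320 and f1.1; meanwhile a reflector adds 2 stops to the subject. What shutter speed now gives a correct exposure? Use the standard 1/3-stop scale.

Scene light: 2 stops brighter.
ISO: 3200 → 2500 → 2000 → 1600 → 1250 → 1000 → 800 → 640 → 500 → 400 → 320 — 3 1/3 stops lower (darker).
Aperture: f/2 → f/1.8 → f/1.6 → f/1.4 → f/1.2 → f/1.1 — 1 2/3 stops opened up (brighter).
Net so far: 1/3 stop brighter. Shutter speed: 20 → 15.

15 s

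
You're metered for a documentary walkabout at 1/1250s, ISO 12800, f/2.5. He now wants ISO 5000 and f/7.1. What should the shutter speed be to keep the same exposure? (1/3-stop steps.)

1/60s

ISO: 12800 → 10000 → 8000 → 6400 → 5000 — 1 1/3 stops dropped (darker).
Aperture: f/2.5 → f/2.8 → f/3.2 → f/3.5 → f/4 → f/4.5 → f/5 → f/5.6 → f/6.3 → f/7.1 — 3 stops stopped down (darker).
Net change so far: 4 1/3 stops darker. Offset with the shutter speed: 1/1250 → 1/1000 → 1/800 → 1/640 → 1/500 → 1/400 → 1/320 → 1/250 → 1/200 → 1/160 → 1/125 → 1/100 → 1/80 → 1/60.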